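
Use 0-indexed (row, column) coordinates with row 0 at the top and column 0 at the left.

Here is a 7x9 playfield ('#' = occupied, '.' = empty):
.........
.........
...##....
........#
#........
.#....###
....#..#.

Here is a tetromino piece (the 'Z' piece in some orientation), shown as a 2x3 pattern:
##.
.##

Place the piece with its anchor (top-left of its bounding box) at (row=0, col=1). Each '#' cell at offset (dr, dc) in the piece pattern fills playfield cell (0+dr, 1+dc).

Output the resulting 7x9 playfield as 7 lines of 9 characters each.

Answer: .##......
..##.....
...##....
........#
#........
.#....###
....#..#.

Derivation:
Fill (0+0,1+0) = (0,1)
Fill (0+0,1+1) = (0,2)
Fill (0+1,1+1) = (1,2)
Fill (0+1,1+2) = (1,3)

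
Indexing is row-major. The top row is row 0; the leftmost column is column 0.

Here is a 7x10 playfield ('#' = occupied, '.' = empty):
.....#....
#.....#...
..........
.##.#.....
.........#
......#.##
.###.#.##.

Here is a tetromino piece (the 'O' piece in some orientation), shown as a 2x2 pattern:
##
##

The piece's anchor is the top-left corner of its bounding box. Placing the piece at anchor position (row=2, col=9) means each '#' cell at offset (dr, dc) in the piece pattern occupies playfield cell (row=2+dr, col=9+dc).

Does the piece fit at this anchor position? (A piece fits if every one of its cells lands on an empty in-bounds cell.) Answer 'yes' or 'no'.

Check each piece cell at anchor (2, 9):
  offset (0,0) -> (2,9): empty -> OK
  offset (0,1) -> (2,10): out of bounds -> FAIL
  offset (1,0) -> (3,9): empty -> OK
  offset (1,1) -> (3,10): out of bounds -> FAIL
All cells valid: no

Answer: no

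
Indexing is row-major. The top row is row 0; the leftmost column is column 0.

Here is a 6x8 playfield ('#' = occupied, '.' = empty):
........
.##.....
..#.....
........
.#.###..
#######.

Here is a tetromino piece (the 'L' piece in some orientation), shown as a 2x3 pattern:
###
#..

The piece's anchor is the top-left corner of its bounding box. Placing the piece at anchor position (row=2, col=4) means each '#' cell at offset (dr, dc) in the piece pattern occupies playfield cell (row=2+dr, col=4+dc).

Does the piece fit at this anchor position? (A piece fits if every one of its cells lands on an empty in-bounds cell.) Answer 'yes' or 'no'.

Answer: yes

Derivation:
Check each piece cell at anchor (2, 4):
  offset (0,0) -> (2,4): empty -> OK
  offset (0,1) -> (2,5): empty -> OK
  offset (0,2) -> (2,6): empty -> OK
  offset (1,0) -> (3,4): empty -> OK
All cells valid: yes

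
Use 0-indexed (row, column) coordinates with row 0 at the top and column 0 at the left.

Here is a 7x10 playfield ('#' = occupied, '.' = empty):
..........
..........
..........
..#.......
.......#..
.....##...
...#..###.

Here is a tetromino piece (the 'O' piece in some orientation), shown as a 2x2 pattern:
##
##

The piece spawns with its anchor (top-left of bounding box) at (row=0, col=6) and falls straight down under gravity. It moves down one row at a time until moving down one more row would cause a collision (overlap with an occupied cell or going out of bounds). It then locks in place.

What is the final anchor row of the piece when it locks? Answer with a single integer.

Answer: 2

Derivation:
Spawn at (row=0, col=6). Try each row:
  row 0: fits
  row 1: fits
  row 2: fits
  row 3: blocked -> lock at row 2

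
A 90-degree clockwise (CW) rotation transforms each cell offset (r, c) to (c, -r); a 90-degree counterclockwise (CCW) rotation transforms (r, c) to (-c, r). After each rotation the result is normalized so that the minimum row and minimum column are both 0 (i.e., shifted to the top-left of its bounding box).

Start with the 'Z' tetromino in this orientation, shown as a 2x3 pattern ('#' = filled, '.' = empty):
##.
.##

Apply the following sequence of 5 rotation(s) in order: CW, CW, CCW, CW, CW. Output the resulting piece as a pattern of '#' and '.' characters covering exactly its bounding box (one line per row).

Start:
##.
.##
After rotation 1 (CW):
.#
##
#.
After rotation 2 (CW):
##.
.##
After rotation 3 (CCW):
.#
##
#.
After rotation 4 (CW):
##.
.##
After rotation 5 (CW):
.#
##
#.

Answer: .#
##
#.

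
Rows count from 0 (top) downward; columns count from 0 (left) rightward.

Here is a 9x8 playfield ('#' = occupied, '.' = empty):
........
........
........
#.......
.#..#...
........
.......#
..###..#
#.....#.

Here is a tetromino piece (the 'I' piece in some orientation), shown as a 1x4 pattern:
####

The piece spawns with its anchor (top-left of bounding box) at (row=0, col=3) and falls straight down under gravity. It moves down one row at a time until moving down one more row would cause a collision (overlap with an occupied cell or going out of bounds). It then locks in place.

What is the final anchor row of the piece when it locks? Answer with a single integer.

Answer: 3

Derivation:
Spawn at (row=0, col=3). Try each row:
  row 0: fits
  row 1: fits
  row 2: fits
  row 3: fits
  row 4: blocked -> lock at row 3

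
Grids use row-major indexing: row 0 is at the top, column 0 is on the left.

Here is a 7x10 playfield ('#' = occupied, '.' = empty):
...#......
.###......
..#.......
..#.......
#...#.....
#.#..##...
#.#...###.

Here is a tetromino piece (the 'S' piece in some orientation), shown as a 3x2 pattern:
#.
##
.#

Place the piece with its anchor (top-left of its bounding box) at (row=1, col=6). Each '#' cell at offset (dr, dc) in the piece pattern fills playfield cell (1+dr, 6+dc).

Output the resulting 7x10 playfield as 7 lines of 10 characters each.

Fill (1+0,6+0) = (1,6)
Fill (1+1,6+0) = (2,6)
Fill (1+1,6+1) = (2,7)
Fill (1+2,6+1) = (3,7)

Answer: ...#......
.###..#...
..#...##..
..#....#..
#...#.....
#.#..##...
#.#...###.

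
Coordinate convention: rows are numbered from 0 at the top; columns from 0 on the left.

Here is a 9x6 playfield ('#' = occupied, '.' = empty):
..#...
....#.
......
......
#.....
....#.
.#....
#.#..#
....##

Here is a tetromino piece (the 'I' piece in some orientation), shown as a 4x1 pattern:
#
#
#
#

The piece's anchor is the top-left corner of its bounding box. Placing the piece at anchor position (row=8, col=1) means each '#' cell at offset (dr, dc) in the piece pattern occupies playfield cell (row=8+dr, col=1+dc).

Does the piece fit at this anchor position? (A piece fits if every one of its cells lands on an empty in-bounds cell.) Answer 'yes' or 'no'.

Check each piece cell at anchor (8, 1):
  offset (0,0) -> (8,1): empty -> OK
  offset (1,0) -> (9,1): out of bounds -> FAIL
  offset (2,0) -> (10,1): out of bounds -> FAIL
  offset (3,0) -> (11,1): out of bounds -> FAIL
All cells valid: no

Answer: no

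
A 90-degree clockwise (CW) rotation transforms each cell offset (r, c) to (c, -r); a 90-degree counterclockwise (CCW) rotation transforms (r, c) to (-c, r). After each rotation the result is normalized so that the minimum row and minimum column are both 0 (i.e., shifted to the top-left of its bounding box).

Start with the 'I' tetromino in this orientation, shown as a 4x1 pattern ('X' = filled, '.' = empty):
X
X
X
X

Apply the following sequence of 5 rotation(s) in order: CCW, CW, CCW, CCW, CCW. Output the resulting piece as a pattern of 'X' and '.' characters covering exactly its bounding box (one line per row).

Answer: XXXX

Derivation:
Start:
X
X
X
X
After rotation 1 (CCW):
XXXX
After rotation 2 (CW):
X
X
X
X
After rotation 3 (CCW):
XXXX
After rotation 4 (CCW):
X
X
X
X
After rotation 5 (CCW):
XXXX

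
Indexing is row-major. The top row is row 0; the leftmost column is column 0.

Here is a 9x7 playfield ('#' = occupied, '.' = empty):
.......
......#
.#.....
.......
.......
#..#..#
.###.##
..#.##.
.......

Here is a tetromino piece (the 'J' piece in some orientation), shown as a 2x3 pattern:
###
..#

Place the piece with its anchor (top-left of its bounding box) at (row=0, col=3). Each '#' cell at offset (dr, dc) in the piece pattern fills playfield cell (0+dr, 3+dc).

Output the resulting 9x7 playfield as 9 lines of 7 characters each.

Fill (0+0,3+0) = (0,3)
Fill (0+0,3+1) = (0,4)
Fill (0+0,3+2) = (0,5)
Fill (0+1,3+2) = (1,5)

Answer: ...###.
.....##
.#.....
.......
.......
#..#..#
.###.##
..#.##.
.......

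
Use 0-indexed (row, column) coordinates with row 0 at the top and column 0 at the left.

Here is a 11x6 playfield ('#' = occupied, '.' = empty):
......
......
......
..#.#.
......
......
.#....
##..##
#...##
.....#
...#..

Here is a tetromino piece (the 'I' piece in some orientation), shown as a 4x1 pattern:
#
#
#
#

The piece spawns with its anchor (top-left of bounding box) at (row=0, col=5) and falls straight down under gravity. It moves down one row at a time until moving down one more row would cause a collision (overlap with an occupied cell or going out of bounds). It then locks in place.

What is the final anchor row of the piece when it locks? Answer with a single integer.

Answer: 3

Derivation:
Spawn at (row=0, col=5). Try each row:
  row 0: fits
  row 1: fits
  row 2: fits
  row 3: fits
  row 4: blocked -> lock at row 3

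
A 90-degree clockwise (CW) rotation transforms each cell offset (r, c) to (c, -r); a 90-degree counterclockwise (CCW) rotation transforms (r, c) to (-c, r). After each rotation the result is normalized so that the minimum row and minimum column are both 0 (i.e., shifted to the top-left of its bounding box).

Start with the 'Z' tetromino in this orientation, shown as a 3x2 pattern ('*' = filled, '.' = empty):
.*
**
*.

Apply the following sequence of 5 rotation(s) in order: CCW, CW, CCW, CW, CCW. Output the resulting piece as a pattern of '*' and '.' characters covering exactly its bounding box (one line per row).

Answer: **.
.**

Derivation:
Start:
.*
**
*.
After rotation 1 (CCW):
**.
.**
After rotation 2 (CW):
.*
**
*.
After rotation 3 (CCW):
**.
.**
After rotation 4 (CW):
.*
**
*.
After rotation 5 (CCW):
**.
.**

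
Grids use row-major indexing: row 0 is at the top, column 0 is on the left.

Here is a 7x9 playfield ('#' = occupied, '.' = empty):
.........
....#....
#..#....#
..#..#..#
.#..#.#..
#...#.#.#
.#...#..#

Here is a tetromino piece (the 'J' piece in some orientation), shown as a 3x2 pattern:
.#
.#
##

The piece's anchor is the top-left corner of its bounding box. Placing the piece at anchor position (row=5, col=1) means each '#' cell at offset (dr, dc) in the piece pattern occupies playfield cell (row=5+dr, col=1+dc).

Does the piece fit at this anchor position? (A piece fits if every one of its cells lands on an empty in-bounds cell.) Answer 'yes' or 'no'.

Check each piece cell at anchor (5, 1):
  offset (0,1) -> (5,2): empty -> OK
  offset (1,1) -> (6,2): empty -> OK
  offset (2,0) -> (7,1): out of bounds -> FAIL
  offset (2,1) -> (7,2): out of bounds -> FAIL
All cells valid: no

Answer: no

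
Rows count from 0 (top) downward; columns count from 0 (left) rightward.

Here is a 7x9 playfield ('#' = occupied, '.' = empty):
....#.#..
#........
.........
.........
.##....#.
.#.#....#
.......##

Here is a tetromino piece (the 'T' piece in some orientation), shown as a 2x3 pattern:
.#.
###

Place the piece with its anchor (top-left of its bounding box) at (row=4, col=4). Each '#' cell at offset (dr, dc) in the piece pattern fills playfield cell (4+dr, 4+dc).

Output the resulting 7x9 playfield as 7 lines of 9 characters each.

Answer: ....#.#..
#........
.........
.........
.##..#.#.
.#.####.#
.......##

Derivation:
Fill (4+0,4+1) = (4,5)
Fill (4+1,4+0) = (5,4)
Fill (4+1,4+1) = (5,5)
Fill (4+1,4+2) = (5,6)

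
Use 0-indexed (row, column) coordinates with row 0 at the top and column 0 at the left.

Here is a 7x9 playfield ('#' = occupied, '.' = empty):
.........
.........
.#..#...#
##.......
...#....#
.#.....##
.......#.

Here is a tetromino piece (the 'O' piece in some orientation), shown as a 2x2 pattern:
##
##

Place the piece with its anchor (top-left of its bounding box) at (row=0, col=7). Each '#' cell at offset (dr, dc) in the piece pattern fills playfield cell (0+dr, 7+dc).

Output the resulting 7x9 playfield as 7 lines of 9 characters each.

Answer: .......##
.......##
.#..#...#
##.......
...#....#
.#.....##
.......#.

Derivation:
Fill (0+0,7+0) = (0,7)
Fill (0+0,7+1) = (0,8)
Fill (0+1,7+0) = (1,7)
Fill (0+1,7+1) = (1,8)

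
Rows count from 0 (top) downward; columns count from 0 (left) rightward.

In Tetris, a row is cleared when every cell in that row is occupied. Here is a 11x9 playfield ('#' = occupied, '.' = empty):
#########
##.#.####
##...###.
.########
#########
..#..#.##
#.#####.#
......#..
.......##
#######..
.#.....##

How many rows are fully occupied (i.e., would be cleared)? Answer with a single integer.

Answer: 2

Derivation:
Check each row:
  row 0: 0 empty cells -> FULL (clear)
  row 1: 2 empty cells -> not full
  row 2: 4 empty cells -> not full
  row 3: 1 empty cell -> not full
  row 4: 0 empty cells -> FULL (clear)
  row 5: 5 empty cells -> not full
  row 6: 2 empty cells -> not full
  row 7: 8 empty cells -> not full
  row 8: 7 empty cells -> not full
  row 9: 2 empty cells -> not full
  row 10: 6 empty cells -> not full
Total rows cleared: 2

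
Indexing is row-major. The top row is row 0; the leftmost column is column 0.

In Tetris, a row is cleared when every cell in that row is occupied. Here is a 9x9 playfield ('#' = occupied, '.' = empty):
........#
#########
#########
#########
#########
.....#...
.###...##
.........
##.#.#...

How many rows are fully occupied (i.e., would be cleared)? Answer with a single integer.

Check each row:
  row 0: 8 empty cells -> not full
  row 1: 0 empty cells -> FULL (clear)
  row 2: 0 empty cells -> FULL (clear)
  row 3: 0 empty cells -> FULL (clear)
  row 4: 0 empty cells -> FULL (clear)
  row 5: 8 empty cells -> not full
  row 6: 4 empty cells -> not full
  row 7: 9 empty cells -> not full
  row 8: 5 empty cells -> not full
Total rows cleared: 4

Answer: 4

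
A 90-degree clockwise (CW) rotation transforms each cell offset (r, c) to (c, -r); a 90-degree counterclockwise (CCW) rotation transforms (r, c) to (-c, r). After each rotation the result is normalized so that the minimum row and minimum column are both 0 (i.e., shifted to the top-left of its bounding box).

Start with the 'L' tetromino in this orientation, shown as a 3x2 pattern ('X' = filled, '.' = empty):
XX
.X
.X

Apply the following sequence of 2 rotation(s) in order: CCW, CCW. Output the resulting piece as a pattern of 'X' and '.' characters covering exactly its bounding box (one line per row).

Answer: X.
X.
XX

Derivation:
Start:
XX
.X
.X
After rotation 1 (CCW):
XXX
X..
After rotation 2 (CCW):
X.
X.
XX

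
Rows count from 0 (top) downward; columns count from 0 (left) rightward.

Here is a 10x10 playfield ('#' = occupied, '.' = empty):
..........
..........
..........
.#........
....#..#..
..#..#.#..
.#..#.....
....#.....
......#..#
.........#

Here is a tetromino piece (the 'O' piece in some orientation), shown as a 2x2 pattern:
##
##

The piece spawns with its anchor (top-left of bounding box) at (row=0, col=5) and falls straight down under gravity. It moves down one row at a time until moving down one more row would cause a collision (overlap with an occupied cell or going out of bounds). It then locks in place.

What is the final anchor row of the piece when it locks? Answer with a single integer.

Answer: 3

Derivation:
Spawn at (row=0, col=5). Try each row:
  row 0: fits
  row 1: fits
  row 2: fits
  row 3: fits
  row 4: blocked -> lock at row 3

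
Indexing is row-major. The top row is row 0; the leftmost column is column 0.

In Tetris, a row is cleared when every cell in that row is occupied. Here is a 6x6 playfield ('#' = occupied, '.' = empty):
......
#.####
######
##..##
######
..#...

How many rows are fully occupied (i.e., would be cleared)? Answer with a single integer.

Answer: 2

Derivation:
Check each row:
  row 0: 6 empty cells -> not full
  row 1: 1 empty cell -> not full
  row 2: 0 empty cells -> FULL (clear)
  row 3: 2 empty cells -> not full
  row 4: 0 empty cells -> FULL (clear)
  row 5: 5 empty cells -> not full
Total rows cleared: 2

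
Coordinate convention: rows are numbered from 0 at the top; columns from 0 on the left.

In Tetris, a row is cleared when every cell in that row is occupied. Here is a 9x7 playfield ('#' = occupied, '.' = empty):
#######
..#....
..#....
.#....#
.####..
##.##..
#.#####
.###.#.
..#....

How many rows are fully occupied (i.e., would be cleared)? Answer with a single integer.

Answer: 1

Derivation:
Check each row:
  row 0: 0 empty cells -> FULL (clear)
  row 1: 6 empty cells -> not full
  row 2: 6 empty cells -> not full
  row 3: 5 empty cells -> not full
  row 4: 3 empty cells -> not full
  row 5: 3 empty cells -> not full
  row 6: 1 empty cell -> not full
  row 7: 3 empty cells -> not full
  row 8: 6 empty cells -> not full
Total rows cleared: 1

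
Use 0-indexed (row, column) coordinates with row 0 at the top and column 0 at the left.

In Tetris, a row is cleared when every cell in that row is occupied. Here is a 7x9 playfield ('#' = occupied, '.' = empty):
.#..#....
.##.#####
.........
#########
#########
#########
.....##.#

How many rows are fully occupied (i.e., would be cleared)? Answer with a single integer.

Answer: 3

Derivation:
Check each row:
  row 0: 7 empty cells -> not full
  row 1: 2 empty cells -> not full
  row 2: 9 empty cells -> not full
  row 3: 0 empty cells -> FULL (clear)
  row 4: 0 empty cells -> FULL (clear)
  row 5: 0 empty cells -> FULL (clear)
  row 6: 6 empty cells -> not full
Total rows cleared: 3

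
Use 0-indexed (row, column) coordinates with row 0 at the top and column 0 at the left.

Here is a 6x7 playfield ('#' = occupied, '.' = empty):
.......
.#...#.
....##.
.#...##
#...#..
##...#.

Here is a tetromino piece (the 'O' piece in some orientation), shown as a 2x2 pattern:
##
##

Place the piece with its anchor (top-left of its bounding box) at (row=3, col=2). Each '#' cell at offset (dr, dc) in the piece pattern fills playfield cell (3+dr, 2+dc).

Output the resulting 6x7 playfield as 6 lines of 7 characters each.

Answer: .......
.#...#.
....##.
.###.##
#.###..
##...#.

Derivation:
Fill (3+0,2+0) = (3,2)
Fill (3+0,2+1) = (3,3)
Fill (3+1,2+0) = (4,2)
Fill (3+1,2+1) = (4,3)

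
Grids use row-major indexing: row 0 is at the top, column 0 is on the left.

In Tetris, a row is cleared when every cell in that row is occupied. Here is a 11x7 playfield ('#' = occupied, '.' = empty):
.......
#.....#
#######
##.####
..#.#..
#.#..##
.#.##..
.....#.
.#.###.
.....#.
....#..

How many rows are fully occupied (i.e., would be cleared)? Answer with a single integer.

Answer: 1

Derivation:
Check each row:
  row 0: 7 empty cells -> not full
  row 1: 5 empty cells -> not full
  row 2: 0 empty cells -> FULL (clear)
  row 3: 1 empty cell -> not full
  row 4: 5 empty cells -> not full
  row 5: 3 empty cells -> not full
  row 6: 4 empty cells -> not full
  row 7: 6 empty cells -> not full
  row 8: 3 empty cells -> not full
  row 9: 6 empty cells -> not full
  row 10: 6 empty cells -> not full
Total rows cleared: 1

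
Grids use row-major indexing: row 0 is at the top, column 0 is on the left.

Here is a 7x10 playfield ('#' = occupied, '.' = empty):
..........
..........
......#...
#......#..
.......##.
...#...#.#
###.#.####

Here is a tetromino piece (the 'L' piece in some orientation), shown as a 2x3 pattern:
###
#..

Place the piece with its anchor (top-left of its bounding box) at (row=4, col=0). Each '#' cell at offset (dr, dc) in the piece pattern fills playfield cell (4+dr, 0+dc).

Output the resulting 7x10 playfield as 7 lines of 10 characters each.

Fill (4+0,0+0) = (4,0)
Fill (4+0,0+1) = (4,1)
Fill (4+0,0+2) = (4,2)
Fill (4+1,0+0) = (5,0)

Answer: ..........
..........
......#...
#......#..
###....##.
#..#...#.#
###.#.####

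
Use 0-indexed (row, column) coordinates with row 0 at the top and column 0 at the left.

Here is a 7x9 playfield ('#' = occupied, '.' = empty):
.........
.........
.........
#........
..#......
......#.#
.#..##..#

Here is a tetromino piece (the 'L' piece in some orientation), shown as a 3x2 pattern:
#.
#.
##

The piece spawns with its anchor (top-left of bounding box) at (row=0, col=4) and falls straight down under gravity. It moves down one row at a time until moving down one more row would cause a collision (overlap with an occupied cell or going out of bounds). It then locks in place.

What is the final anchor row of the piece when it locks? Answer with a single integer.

Spawn at (row=0, col=4). Try each row:
  row 0: fits
  row 1: fits
  row 2: fits
  row 3: fits
  row 4: blocked -> lock at row 3

Answer: 3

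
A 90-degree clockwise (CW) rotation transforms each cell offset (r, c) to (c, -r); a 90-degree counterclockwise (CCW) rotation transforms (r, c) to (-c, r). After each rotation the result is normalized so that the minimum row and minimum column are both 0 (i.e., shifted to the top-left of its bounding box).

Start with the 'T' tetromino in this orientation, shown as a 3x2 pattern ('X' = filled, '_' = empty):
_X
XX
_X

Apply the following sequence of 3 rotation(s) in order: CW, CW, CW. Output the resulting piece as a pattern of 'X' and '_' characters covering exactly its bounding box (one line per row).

Answer: XXX
_X_

Derivation:
Start:
_X
XX
_X
After rotation 1 (CW):
_X_
XXX
After rotation 2 (CW):
X_
XX
X_
After rotation 3 (CW):
XXX
_X_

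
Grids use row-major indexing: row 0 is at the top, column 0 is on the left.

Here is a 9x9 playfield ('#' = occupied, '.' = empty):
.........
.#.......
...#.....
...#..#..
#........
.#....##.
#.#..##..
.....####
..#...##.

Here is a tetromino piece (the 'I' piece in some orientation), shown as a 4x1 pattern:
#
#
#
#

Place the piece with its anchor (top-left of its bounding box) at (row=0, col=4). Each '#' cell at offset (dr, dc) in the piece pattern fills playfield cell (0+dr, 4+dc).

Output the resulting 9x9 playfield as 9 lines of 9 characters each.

Answer: ....#....
.#..#....
...##....
...##.#..
#........
.#....##.
#.#..##..
.....####
..#...##.

Derivation:
Fill (0+0,4+0) = (0,4)
Fill (0+1,4+0) = (1,4)
Fill (0+2,4+0) = (2,4)
Fill (0+3,4+0) = (3,4)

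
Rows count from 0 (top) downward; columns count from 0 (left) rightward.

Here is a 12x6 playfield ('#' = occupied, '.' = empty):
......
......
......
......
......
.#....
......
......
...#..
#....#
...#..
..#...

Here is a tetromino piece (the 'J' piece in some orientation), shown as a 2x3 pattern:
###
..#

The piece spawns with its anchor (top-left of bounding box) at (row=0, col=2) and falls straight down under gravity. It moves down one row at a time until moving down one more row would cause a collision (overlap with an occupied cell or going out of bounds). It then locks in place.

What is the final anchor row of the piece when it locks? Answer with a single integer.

Spawn at (row=0, col=2). Try each row:
  row 0: fits
  row 1: fits
  row 2: fits
  row 3: fits
  row 4: fits
  row 5: fits
  row 6: fits
  row 7: fits
  row 8: blocked -> lock at row 7

Answer: 7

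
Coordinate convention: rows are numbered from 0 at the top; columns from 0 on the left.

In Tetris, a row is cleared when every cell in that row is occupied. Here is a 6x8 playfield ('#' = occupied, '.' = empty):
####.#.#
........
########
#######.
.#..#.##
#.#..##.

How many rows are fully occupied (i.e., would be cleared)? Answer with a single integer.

Check each row:
  row 0: 2 empty cells -> not full
  row 1: 8 empty cells -> not full
  row 2: 0 empty cells -> FULL (clear)
  row 3: 1 empty cell -> not full
  row 4: 4 empty cells -> not full
  row 5: 4 empty cells -> not full
Total rows cleared: 1

Answer: 1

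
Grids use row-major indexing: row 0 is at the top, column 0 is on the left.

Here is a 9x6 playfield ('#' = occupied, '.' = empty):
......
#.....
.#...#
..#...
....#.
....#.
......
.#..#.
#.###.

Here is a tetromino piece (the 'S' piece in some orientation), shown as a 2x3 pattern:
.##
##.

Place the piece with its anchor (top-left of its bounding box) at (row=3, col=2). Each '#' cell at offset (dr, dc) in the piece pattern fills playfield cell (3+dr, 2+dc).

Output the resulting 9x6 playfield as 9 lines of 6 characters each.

Fill (3+0,2+1) = (3,3)
Fill (3+0,2+2) = (3,4)
Fill (3+1,2+0) = (4,2)
Fill (3+1,2+1) = (4,3)

Answer: ......
#.....
.#...#
..###.
..###.
....#.
......
.#..#.
#.###.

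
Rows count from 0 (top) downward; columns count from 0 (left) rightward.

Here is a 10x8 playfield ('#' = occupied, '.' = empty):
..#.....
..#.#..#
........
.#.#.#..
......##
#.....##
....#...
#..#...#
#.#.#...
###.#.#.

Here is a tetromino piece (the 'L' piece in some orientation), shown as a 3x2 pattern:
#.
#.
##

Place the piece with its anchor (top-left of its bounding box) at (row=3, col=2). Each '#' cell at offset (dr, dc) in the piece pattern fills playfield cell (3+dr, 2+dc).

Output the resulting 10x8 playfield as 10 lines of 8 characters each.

Answer: ..#.....
..#.#..#
........
.###.#..
..#...##
#.##..##
....#...
#..#...#
#.#.#...
###.#.#.

Derivation:
Fill (3+0,2+0) = (3,2)
Fill (3+1,2+0) = (4,2)
Fill (3+2,2+0) = (5,2)
Fill (3+2,2+1) = (5,3)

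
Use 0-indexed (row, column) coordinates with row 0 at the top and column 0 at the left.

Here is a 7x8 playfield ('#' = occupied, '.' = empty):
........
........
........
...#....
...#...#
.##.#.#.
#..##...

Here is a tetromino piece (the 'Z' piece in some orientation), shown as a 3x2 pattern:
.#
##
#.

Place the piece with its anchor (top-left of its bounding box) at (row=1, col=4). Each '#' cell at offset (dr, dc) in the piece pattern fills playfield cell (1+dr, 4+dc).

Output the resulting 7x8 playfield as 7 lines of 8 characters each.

Answer: ........
.....#..
....##..
...##...
...#...#
.##.#.#.
#..##...

Derivation:
Fill (1+0,4+1) = (1,5)
Fill (1+1,4+0) = (2,4)
Fill (1+1,4+1) = (2,5)
Fill (1+2,4+0) = (3,4)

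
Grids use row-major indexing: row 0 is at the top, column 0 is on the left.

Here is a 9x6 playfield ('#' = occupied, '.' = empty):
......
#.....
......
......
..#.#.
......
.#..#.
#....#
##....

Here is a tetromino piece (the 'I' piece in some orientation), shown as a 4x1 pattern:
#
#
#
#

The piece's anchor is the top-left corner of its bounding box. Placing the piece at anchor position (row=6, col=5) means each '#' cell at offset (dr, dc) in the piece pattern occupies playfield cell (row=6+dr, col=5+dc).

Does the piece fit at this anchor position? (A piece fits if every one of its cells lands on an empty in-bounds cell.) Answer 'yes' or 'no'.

Answer: no

Derivation:
Check each piece cell at anchor (6, 5):
  offset (0,0) -> (6,5): empty -> OK
  offset (1,0) -> (7,5): occupied ('#') -> FAIL
  offset (2,0) -> (8,5): empty -> OK
  offset (3,0) -> (9,5): out of bounds -> FAIL
All cells valid: no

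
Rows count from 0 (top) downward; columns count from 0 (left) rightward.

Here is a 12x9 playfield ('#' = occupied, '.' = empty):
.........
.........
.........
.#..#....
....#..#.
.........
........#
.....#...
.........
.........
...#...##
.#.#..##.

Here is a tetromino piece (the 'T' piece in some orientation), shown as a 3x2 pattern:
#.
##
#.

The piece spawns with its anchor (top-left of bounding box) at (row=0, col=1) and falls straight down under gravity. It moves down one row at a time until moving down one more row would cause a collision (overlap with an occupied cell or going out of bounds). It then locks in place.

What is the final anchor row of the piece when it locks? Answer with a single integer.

Spawn at (row=0, col=1). Try each row:
  row 0: fits
  row 1: blocked -> lock at row 0

Answer: 0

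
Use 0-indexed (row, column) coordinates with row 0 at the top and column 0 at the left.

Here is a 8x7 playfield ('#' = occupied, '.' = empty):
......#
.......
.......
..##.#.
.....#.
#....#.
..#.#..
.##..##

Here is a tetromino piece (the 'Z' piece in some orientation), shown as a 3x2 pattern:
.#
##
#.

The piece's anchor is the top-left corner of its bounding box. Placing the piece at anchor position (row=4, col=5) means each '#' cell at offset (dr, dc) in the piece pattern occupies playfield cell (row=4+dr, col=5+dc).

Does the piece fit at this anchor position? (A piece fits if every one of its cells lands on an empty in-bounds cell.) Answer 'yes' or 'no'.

Answer: no

Derivation:
Check each piece cell at anchor (4, 5):
  offset (0,1) -> (4,6): empty -> OK
  offset (1,0) -> (5,5): occupied ('#') -> FAIL
  offset (1,1) -> (5,6): empty -> OK
  offset (2,0) -> (6,5): empty -> OK
All cells valid: no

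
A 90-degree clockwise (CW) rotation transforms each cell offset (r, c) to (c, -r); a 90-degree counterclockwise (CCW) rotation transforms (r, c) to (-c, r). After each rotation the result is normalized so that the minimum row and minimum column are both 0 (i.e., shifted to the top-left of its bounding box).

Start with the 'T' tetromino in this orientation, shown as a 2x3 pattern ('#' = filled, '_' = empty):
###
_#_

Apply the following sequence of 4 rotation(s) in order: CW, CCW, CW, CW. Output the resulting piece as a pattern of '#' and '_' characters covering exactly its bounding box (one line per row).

Answer: _#_
###

Derivation:
Start:
###
_#_
After rotation 1 (CW):
_#
##
_#
After rotation 2 (CCW):
###
_#_
After rotation 3 (CW):
_#
##
_#
After rotation 4 (CW):
_#_
###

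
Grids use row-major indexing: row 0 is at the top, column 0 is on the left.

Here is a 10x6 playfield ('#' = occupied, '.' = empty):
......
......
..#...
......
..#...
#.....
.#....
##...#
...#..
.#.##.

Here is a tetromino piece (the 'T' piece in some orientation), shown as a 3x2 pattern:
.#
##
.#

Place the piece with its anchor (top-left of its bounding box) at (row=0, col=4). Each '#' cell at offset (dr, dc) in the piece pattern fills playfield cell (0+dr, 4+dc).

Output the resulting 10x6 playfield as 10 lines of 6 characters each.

Answer: .....#
....##
..#..#
......
..#...
#.....
.#....
##...#
...#..
.#.##.

Derivation:
Fill (0+0,4+1) = (0,5)
Fill (0+1,4+0) = (1,4)
Fill (0+1,4+1) = (1,5)
Fill (0+2,4+1) = (2,5)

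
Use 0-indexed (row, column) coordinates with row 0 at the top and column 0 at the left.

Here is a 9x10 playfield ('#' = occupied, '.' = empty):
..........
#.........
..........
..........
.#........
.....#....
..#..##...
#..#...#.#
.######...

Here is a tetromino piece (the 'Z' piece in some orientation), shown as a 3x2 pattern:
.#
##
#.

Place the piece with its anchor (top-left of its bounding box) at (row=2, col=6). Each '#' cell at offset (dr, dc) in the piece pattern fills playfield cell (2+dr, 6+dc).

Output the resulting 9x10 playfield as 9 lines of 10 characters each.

Fill (2+0,6+1) = (2,7)
Fill (2+1,6+0) = (3,6)
Fill (2+1,6+1) = (3,7)
Fill (2+2,6+0) = (4,6)

Answer: ..........
#.........
.......#..
......##..
.#....#...
.....#....
..#..##...
#..#...#.#
.######...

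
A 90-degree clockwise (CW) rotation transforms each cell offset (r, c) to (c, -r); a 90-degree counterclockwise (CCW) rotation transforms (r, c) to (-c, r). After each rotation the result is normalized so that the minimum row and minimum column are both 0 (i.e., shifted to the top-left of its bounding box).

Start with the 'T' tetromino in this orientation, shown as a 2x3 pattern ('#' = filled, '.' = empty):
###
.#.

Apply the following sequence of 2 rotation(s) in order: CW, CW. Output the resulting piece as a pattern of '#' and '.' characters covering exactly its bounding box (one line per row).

Answer: .#.
###

Derivation:
Start:
###
.#.
After rotation 1 (CW):
.#
##
.#
After rotation 2 (CW):
.#.
###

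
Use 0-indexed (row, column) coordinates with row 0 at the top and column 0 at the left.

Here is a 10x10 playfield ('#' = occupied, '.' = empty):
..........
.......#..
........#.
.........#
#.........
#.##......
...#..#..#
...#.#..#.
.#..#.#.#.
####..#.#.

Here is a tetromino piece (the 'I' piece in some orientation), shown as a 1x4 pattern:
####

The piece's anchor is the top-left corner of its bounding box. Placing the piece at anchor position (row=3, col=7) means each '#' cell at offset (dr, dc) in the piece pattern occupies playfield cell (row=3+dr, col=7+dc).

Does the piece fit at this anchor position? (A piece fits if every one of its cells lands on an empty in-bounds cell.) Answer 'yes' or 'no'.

Check each piece cell at anchor (3, 7):
  offset (0,0) -> (3,7): empty -> OK
  offset (0,1) -> (3,8): empty -> OK
  offset (0,2) -> (3,9): occupied ('#') -> FAIL
  offset (0,3) -> (3,10): out of bounds -> FAIL
All cells valid: no

Answer: no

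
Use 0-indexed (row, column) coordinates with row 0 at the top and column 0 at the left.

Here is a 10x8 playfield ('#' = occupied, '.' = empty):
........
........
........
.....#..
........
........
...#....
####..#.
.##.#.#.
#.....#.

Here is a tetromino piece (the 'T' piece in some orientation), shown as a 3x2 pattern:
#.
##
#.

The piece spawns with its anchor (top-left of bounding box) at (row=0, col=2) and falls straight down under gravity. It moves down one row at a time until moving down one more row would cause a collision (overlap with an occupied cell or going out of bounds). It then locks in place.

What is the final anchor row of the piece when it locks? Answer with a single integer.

Answer: 4

Derivation:
Spawn at (row=0, col=2). Try each row:
  row 0: fits
  row 1: fits
  row 2: fits
  row 3: fits
  row 4: fits
  row 5: blocked -> lock at row 4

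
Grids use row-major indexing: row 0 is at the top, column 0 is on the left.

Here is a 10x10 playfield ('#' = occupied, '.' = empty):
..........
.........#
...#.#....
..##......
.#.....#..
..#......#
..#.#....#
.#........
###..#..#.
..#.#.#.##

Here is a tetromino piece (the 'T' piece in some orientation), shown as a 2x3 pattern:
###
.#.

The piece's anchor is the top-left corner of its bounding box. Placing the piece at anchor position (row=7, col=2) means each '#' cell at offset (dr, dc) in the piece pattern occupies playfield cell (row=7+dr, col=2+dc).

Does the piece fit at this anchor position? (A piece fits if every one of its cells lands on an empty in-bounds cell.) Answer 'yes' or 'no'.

Answer: yes

Derivation:
Check each piece cell at anchor (7, 2):
  offset (0,0) -> (7,2): empty -> OK
  offset (0,1) -> (7,3): empty -> OK
  offset (0,2) -> (7,4): empty -> OK
  offset (1,1) -> (8,3): empty -> OK
All cells valid: yes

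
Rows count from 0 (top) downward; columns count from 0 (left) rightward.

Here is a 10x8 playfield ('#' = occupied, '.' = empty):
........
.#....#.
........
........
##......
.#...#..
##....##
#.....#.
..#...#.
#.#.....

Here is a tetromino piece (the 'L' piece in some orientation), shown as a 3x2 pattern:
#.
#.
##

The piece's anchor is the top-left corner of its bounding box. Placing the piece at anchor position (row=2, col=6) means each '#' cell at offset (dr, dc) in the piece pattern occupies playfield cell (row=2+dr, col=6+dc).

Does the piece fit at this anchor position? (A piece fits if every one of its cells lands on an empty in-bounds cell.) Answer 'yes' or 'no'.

Answer: yes

Derivation:
Check each piece cell at anchor (2, 6):
  offset (0,0) -> (2,6): empty -> OK
  offset (1,0) -> (3,6): empty -> OK
  offset (2,0) -> (4,6): empty -> OK
  offset (2,1) -> (4,7): empty -> OK
All cells valid: yes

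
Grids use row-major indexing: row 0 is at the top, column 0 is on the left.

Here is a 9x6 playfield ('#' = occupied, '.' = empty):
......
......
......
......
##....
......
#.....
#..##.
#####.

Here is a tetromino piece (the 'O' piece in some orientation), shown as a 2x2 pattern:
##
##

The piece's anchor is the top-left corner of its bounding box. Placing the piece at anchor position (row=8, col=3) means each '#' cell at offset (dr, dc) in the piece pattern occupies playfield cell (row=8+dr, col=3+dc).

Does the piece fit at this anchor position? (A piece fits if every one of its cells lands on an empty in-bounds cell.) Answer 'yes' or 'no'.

Check each piece cell at anchor (8, 3):
  offset (0,0) -> (8,3): occupied ('#') -> FAIL
  offset (0,1) -> (8,4): occupied ('#') -> FAIL
  offset (1,0) -> (9,3): out of bounds -> FAIL
  offset (1,1) -> (9,4): out of bounds -> FAIL
All cells valid: no

Answer: no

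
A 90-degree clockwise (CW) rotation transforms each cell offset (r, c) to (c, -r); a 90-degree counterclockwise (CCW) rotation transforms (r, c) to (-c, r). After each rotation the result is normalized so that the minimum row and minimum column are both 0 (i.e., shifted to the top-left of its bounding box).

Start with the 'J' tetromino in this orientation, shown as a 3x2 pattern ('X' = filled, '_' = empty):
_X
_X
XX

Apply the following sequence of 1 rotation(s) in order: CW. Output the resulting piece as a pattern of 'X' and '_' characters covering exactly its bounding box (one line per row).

Start:
_X
_X
XX
After rotation 1 (CW):
X__
XXX

Answer: X__
XXX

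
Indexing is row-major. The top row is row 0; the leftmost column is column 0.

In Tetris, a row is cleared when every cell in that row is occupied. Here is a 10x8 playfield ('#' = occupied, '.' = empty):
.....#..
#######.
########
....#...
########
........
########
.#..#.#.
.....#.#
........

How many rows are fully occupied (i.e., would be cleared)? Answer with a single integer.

Check each row:
  row 0: 7 empty cells -> not full
  row 1: 1 empty cell -> not full
  row 2: 0 empty cells -> FULL (clear)
  row 3: 7 empty cells -> not full
  row 4: 0 empty cells -> FULL (clear)
  row 5: 8 empty cells -> not full
  row 6: 0 empty cells -> FULL (clear)
  row 7: 5 empty cells -> not full
  row 8: 6 empty cells -> not full
  row 9: 8 empty cells -> not full
Total rows cleared: 3

Answer: 3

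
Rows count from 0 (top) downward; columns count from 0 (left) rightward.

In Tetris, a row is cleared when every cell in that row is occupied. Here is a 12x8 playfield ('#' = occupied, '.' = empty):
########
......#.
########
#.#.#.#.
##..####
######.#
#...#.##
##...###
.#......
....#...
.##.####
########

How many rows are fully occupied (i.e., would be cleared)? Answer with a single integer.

Check each row:
  row 0: 0 empty cells -> FULL (clear)
  row 1: 7 empty cells -> not full
  row 2: 0 empty cells -> FULL (clear)
  row 3: 4 empty cells -> not full
  row 4: 2 empty cells -> not full
  row 5: 1 empty cell -> not full
  row 6: 4 empty cells -> not full
  row 7: 3 empty cells -> not full
  row 8: 7 empty cells -> not full
  row 9: 7 empty cells -> not full
  row 10: 2 empty cells -> not full
  row 11: 0 empty cells -> FULL (clear)
Total rows cleared: 3

Answer: 3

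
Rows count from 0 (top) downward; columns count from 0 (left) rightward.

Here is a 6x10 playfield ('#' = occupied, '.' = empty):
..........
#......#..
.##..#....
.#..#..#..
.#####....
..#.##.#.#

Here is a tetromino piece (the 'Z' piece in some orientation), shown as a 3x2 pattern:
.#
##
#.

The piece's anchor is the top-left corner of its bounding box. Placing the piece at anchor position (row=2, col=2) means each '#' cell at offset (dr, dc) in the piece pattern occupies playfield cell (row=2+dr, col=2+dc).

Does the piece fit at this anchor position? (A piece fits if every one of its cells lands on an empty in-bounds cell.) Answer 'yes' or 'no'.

Check each piece cell at anchor (2, 2):
  offset (0,1) -> (2,3): empty -> OK
  offset (1,0) -> (3,2): empty -> OK
  offset (1,1) -> (3,3): empty -> OK
  offset (2,0) -> (4,2): occupied ('#') -> FAIL
All cells valid: no

Answer: no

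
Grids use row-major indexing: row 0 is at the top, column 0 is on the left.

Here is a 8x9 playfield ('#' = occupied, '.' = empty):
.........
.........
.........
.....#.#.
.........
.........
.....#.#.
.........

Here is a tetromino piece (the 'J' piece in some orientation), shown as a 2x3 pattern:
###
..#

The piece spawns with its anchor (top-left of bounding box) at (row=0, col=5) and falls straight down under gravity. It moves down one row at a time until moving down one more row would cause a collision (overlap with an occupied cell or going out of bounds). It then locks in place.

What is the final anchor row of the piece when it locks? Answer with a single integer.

Spawn at (row=0, col=5). Try each row:
  row 0: fits
  row 1: fits
  row 2: blocked -> lock at row 1

Answer: 1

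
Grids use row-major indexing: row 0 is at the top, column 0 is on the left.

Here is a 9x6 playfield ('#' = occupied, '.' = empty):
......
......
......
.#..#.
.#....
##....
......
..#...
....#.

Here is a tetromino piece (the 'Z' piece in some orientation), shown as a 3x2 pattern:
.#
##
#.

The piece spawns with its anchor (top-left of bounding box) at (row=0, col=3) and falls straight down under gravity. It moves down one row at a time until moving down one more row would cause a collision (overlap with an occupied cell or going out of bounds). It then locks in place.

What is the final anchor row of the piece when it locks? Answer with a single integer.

Spawn at (row=0, col=3). Try each row:
  row 0: fits
  row 1: fits
  row 2: blocked -> lock at row 1

Answer: 1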